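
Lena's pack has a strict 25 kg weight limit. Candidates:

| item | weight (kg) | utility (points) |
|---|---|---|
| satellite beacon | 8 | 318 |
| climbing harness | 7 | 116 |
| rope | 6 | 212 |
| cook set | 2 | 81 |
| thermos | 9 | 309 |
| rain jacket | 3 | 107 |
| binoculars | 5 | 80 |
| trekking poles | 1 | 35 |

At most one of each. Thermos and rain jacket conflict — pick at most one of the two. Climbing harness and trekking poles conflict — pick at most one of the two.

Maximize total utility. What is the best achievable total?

A density-first pass picks satellite beacon + rope + cook set + rain jacket + binoculars + trekking poles — 833 at 25 kg.
The 9 kg tied up in rain jacket and binoculars and trekking poles is better spent on thermos — total rises to 920 (25 kg).

920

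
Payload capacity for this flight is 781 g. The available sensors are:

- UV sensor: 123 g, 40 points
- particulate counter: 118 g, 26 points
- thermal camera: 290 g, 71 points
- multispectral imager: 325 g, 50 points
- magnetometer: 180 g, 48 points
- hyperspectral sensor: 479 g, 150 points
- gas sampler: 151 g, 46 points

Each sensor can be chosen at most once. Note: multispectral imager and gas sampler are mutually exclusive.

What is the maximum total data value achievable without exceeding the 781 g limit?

236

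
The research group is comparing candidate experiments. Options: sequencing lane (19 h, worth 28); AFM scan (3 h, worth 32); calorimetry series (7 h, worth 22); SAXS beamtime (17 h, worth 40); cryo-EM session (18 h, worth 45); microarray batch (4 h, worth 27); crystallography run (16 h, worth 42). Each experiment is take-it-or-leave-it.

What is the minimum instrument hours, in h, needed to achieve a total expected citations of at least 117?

30

Look for the lowest-instrument combination reaching 117.
Taking AFM scan + calorimetry series + microarray batch + crystallography run gives 123 (≥ 117) for 30 h.
No combination under 30 h hits 117.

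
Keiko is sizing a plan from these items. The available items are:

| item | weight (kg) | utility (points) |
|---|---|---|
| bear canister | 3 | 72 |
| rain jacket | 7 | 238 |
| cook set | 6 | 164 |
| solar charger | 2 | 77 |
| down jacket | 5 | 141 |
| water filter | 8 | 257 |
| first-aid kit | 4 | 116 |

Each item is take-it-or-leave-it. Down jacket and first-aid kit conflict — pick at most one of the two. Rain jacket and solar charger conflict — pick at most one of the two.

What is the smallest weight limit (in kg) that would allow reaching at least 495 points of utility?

Need the lightest bundle worth ≥ 495.
Taking rain jacket + water filter gives 495 (≥ 495) for 15 kg.
Below 15 kg the best achievable stays under 495.

15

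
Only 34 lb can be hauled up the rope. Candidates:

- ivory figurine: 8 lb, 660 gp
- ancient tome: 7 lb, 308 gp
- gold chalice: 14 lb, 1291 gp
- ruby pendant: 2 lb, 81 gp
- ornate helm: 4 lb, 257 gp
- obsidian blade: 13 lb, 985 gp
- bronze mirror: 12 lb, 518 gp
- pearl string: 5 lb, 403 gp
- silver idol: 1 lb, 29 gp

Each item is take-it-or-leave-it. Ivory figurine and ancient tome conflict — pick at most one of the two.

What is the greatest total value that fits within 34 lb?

2760

A density-first pass picks ivory figurine + gold chalice + ruby pendant + ornate helm + pearl string + silver idol — 2721 at 34 lb.
Dropping ivory figurine and ornate helm and silver idol frees 13 lb; slotting in obsidian blade (13 lb) lifts the total to 2760 at 34 lb.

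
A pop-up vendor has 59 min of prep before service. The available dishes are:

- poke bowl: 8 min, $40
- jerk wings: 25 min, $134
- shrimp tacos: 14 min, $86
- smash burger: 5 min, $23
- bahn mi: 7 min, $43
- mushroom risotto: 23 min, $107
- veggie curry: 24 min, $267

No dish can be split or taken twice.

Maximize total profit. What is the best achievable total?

459

The ratio ordering already packs tightly: poke bowl + shrimp tacos + smash burger + bahn mi + veggie curry, 58 min, 459.
Every other selection either busts 59 min or fails to beat 459.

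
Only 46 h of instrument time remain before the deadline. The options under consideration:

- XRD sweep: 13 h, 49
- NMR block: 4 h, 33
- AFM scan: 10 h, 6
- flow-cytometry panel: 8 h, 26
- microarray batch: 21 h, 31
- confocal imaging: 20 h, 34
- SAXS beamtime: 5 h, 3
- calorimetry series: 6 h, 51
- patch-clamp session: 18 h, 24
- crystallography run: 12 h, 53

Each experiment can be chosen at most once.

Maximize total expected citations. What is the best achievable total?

Ranking by ratio (expected citations/h): calorimetry series 8.50, NMR block 8.25, crystallography run 4.42.
The ratio ordering already packs tightly: XRD sweep + NMR block + flow-cytometry panel + calorimetry series + crystallography run, 43 h, 212.
Every other selection either busts 46 h or fails to beat 212.

212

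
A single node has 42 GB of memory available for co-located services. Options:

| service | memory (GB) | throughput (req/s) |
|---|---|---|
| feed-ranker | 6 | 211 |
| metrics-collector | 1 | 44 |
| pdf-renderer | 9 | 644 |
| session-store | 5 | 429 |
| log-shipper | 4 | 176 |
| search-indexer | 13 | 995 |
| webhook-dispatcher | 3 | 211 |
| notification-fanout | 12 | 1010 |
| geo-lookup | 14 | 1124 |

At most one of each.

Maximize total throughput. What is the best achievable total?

By throughput per GB: session-store 85.80, notification-fanout 84.17, geo-lookup 80.29 lead.
Taking the top-ratio services first gives metrics-collector + pdf-renderer + session-store + notification-fanout + geo-lookup for 3251 (41 GB).
But search-indexer + webhook-dispatcher + notification-fanout + geo-lookup fits in 42 GB and reaches 3340.
That's the maximum — no swap from here does better than 3340.

3340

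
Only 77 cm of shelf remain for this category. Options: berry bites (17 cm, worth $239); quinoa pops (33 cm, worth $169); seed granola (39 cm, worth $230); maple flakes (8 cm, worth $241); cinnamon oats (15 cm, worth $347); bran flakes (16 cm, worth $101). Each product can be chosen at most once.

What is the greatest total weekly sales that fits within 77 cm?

996

Filling by ratio: berry bites + maple flakes + cinnamon oats + bran flakes for 928, with 21 cm left unused.
The 16 cm tied up in bran flakes is better spent on quinoa pops — total rises to 996 (73 cm).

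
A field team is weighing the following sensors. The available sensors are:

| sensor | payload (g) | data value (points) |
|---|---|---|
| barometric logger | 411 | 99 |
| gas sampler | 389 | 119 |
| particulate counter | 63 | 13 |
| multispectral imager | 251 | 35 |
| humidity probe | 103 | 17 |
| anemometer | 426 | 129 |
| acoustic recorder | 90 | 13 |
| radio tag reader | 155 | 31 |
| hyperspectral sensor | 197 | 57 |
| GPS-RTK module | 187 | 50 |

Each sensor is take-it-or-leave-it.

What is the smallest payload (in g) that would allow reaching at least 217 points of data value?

773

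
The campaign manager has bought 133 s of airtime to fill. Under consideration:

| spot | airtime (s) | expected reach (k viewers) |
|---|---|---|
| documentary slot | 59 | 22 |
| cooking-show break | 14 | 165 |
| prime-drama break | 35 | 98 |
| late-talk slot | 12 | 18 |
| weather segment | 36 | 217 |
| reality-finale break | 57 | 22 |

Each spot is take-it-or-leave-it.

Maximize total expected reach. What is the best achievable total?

498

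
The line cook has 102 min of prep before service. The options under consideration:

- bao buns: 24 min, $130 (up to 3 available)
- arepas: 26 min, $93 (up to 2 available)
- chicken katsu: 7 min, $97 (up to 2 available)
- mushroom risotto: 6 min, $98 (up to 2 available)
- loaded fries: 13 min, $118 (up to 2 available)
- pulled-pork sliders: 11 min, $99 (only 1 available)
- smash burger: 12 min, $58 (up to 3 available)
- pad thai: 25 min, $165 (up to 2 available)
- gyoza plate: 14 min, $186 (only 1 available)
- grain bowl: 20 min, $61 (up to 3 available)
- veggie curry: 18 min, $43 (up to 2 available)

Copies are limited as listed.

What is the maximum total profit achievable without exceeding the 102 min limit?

1076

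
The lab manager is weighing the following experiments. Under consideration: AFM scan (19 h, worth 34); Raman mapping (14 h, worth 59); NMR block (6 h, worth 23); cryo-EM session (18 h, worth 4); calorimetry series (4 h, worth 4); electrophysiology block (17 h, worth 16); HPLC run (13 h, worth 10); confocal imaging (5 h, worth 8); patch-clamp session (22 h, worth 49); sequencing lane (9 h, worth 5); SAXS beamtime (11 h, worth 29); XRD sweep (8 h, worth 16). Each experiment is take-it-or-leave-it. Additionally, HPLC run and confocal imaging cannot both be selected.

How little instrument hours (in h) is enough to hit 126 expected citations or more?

Minimise h subject to total expected citations ≥ 126.
Raman mapping + NMR block + SAXS beamtime + XRD sweep: 127 expected citations at 39 h.
Any bundle with less than 39 h falls short of 126.

39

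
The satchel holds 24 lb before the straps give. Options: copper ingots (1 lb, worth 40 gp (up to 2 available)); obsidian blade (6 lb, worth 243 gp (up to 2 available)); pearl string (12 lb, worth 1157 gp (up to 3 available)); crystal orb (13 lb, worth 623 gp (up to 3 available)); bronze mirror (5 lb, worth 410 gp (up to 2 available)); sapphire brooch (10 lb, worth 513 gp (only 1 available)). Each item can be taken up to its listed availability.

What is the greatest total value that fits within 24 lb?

2314

The ratio ordering already packs tightly: 2×pearl string, 24 lb, 2314.
That's the maximum — no swap from here does better than 2314.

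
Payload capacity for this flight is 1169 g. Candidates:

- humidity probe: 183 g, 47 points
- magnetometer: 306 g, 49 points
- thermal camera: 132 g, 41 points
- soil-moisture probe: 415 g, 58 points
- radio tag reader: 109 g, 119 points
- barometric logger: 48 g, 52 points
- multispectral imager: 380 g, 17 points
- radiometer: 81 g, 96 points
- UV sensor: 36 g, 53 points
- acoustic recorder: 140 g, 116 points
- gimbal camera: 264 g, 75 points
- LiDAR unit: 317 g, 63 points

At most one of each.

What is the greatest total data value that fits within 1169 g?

Density check — UV sensor 1.47, radiometer 1.19, radio tag reader 1.09 are the best per g.
Filling by ratio: humidity probe + thermal camera + radio tag reader + barometric logger + radiometer + UV sensor + acoustic recorder + gimbal camera for 599, with 176 g left unused.
Dropping humidity probe frees 183 g; slotting in LiDAR unit (317 g) lifts the total to 615 at 1127 g.

615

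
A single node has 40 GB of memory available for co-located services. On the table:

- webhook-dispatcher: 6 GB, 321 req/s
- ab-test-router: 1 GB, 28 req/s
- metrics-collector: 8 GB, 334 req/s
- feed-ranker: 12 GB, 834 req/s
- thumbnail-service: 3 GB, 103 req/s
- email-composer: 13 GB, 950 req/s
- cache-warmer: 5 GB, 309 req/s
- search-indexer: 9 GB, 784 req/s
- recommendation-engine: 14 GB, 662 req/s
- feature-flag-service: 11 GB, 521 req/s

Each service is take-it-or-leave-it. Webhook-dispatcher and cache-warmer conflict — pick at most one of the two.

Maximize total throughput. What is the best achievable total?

2905

The ratio ordering already packs tightly: ab-test-router + feed-ranker + email-composer + cache-warmer + search-indexer, 40 GB, 2905.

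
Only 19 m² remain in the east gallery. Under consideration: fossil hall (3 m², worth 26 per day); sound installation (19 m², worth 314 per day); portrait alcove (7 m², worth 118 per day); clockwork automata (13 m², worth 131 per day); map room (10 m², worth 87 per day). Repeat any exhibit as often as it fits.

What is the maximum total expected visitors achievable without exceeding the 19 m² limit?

314

The ratio heuristic lands on fossil hall + 2×portrait alcove (262) but leaves 2 m² idle.
Dropping fossil hall and 2×portrait alcove frees 17 m²; slotting in sound installation (19 m²) lifts the total to 314 at 19 m².
Every other selection either busts 19 m² or fails to beat 314.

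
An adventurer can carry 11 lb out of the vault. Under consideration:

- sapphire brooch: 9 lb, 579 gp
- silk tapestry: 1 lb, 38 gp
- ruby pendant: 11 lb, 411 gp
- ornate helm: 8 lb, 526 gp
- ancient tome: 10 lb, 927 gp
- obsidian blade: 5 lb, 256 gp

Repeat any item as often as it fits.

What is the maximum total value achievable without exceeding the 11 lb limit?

965

Best packing: silk tapestry + ancient tome — 11 lb, 965 total.
Every other selection either busts 11 lb or fails to beat 965.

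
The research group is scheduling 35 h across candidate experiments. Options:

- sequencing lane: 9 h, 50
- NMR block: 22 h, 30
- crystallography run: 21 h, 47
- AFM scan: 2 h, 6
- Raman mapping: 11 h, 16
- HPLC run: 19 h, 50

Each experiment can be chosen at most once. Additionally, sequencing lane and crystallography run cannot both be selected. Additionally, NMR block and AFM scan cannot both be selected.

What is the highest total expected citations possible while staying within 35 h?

106

The ratio ordering already packs tightly: sequencing lane + AFM scan + HPLC run, 30 h, 106.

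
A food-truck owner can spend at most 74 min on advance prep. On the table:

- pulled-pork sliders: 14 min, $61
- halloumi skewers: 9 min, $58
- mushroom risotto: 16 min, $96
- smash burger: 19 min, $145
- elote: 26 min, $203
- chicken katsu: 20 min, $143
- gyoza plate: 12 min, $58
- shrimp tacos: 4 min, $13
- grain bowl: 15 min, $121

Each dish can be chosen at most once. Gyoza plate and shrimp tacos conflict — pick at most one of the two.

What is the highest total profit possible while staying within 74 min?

549

Filling by ratio: halloumi skewers + smash burger + elote + shrimp tacos + grain bowl for 540, with 1 min left unused.
Dropping shrimp tacos and grain bowl frees 19 min; slotting in chicken katsu (20 min) lifts the total to 549 at 74 min.
An exhaustive check of the 512 subsets confirms 549.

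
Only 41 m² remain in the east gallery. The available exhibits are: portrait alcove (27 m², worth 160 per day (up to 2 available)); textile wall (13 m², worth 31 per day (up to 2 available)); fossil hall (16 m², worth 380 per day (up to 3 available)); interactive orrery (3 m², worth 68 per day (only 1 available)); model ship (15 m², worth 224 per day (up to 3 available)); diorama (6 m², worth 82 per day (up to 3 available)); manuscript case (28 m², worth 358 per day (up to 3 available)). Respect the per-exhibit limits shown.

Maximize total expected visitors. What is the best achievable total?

Taking 2×fossil hall + interactive orrery + diorama: 41 m² used, 910 in expected visitors.
Every other selection either busts 41 m² or exceeds an availability limit or fails to beat 910.

910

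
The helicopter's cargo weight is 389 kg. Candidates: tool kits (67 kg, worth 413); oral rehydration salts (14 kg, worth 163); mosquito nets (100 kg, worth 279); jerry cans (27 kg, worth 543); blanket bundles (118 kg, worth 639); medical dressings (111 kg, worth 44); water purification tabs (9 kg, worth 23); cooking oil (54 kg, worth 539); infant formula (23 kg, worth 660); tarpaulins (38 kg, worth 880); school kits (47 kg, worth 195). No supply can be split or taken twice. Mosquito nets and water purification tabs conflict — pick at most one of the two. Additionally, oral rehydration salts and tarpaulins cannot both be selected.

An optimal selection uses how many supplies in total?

Best achievable people served is 3892.
tool kits + jerry cans + blanket bundles + water purification tabs + cooking oil + infant formula + tarpaulins + school kits hits 3892 at 383 kg.
All optima have 8 supplies.

8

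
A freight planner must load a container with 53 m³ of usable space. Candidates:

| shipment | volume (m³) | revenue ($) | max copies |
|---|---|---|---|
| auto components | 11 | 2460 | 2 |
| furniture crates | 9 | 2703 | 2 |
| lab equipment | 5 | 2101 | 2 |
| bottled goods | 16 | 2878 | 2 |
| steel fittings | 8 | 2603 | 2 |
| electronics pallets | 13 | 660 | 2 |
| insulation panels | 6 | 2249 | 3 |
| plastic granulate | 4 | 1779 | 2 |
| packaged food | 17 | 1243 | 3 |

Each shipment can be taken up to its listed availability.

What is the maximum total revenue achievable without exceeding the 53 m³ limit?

19813

Density check — plastic granulate 444.75, lab equipment 420.20, insulation panels 374.83 are the best per m³.
Filling by ratio: 2×lab equipment + 2×steel fittings + 3×insulation panels + 2×plastic granulate for 19713, with 1 m³ left unused.
Replace steel fittings with furniture crates: the trade gains 100 net, giving 19813 at 53 m³.
That's the maximum — no swap from here does better than 19813.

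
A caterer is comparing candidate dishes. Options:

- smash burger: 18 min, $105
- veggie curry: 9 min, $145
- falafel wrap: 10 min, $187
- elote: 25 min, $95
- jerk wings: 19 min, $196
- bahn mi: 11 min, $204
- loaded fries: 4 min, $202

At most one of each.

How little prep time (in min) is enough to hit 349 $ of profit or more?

Look for the lowest-prep combination reaching 349.
falafel wrap + loaded fries: 389 profit at 14 min.
Below 14 min the best achievable stays under 349.

14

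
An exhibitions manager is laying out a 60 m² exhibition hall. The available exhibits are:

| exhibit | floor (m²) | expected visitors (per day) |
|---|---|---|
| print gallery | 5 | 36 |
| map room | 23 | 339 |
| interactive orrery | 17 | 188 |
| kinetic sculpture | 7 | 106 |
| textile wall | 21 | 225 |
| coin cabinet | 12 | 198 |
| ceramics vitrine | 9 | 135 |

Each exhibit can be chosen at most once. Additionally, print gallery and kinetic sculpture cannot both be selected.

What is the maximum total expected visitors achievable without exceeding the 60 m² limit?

By expected visitors per m²: coin cabinet 16.50, kinetic sculpture 15.14, ceramics vitrine 15.00 lead.
Taking map room + interactive orrery + kinetic sculpture + coin cabinet: 59 m² used, 831 in expected visitors.
Nothing else feasible within 60 m² beats 831.

831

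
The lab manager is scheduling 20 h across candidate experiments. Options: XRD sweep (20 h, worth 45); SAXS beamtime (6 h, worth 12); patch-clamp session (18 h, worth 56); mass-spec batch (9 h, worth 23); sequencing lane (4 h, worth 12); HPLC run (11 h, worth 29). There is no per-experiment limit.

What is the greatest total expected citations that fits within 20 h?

60

Taking the top-ratio experiments first gives patch-clamp session for 56 (18 h).
Dropping patch-clamp session frees 18 h; slotting in 5×sequencing lane (20 h) lifts the total to 60 at 20 h.
Every other selection either busts 20 h or fails to beat 60.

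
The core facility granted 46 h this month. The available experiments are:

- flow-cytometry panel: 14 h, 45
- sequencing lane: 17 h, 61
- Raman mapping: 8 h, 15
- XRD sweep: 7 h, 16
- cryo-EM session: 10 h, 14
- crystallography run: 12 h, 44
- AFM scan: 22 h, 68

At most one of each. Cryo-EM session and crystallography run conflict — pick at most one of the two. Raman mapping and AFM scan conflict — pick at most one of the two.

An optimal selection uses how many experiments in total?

3

The maximum expected citations within 46 h is 150.
flow-cytometry panel + sequencing lane + crystallography run hits 150 at 43 h.
Every optimal selection uses 3 experiments.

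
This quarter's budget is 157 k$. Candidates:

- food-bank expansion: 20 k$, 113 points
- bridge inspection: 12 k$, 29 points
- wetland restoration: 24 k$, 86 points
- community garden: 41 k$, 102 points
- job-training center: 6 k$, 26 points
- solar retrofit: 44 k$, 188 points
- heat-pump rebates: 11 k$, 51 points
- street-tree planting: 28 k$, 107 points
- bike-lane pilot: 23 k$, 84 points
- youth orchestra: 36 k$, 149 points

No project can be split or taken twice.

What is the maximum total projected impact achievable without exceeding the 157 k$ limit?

667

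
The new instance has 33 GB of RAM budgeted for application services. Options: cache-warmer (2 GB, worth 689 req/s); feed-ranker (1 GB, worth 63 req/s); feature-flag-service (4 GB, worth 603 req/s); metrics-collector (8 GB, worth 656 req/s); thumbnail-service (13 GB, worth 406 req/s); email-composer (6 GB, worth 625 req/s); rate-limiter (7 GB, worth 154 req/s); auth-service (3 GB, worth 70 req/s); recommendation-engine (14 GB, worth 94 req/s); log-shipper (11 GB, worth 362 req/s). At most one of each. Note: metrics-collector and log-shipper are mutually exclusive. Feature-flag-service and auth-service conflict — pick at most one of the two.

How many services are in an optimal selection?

5

Best achievable throughput is 2979.
One optimal bundle: cache-warmer + feature-flag-service + metrics-collector + thumbnail-service + email-composer (33 GB).
All optima have 5 services.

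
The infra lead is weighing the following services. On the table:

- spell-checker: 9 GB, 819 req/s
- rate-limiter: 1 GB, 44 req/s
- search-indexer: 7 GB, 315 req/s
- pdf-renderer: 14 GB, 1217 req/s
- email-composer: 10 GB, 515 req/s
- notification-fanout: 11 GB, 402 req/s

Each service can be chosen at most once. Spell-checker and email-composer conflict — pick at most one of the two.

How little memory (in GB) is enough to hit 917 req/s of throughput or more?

Need the lightest bundle worth ≥ 917.
pdf-renderer: 1217 throughput at 14 GB.
Any bundle with less than 14 GB falls short of 917.

14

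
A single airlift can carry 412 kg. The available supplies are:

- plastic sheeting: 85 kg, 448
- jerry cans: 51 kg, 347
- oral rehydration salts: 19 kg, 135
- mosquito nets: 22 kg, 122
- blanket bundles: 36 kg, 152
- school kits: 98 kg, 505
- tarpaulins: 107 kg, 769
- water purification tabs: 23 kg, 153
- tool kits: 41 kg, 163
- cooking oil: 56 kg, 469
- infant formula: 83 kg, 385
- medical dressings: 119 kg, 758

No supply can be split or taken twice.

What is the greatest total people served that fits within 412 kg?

2783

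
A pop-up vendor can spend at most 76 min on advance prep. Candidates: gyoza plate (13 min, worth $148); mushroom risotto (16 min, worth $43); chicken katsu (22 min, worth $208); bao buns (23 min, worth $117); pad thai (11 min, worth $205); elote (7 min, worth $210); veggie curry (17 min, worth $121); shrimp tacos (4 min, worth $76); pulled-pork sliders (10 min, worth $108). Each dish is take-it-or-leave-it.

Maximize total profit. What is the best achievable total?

968

Filling by ratio: gyoza plate + chicken katsu + pad thai + elote + shrimp tacos + pulled-pork sliders for 955, with 9 min left unused.
Replace pulled-pork sliders with veggie curry: the trade gains 13 net, giving 968 at 74 min.
The closest alternative, gyoza plate + chicken katsu + pad thai + elote + shrimp tacos + pulled-pork sliders, reaches only 955.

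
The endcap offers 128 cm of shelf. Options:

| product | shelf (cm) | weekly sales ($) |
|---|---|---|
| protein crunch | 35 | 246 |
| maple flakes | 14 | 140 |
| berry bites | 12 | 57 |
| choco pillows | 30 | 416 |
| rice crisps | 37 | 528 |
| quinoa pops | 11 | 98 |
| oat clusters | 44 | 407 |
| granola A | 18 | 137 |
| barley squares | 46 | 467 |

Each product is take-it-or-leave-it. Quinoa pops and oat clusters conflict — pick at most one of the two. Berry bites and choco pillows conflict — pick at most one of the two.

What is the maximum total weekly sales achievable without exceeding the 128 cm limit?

Density check — rice crisps 14.27, choco pillows 13.87, barley squares 10.15, maple flakes 10.00 are the best per cm.
Maple flakes + choco pillows + rice crisps + barley squares uses 127 of the 128 cm and totals 1551.
That's the maximum — no feasible swap from here does better than 1551.

1551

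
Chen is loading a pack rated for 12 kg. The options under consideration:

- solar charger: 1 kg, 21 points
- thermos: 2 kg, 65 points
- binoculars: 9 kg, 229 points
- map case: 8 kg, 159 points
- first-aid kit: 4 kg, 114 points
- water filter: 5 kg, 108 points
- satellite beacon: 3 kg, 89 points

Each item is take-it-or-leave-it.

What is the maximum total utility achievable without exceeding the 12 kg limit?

By utility per kg: thermos 32.50, satellite beacon 29.67, first-aid kit 28.50 lead.
A density-first pass picks solar charger + thermos + first-aid kit + satellite beacon — 289 at 10 kg.
Replace solar charger and thermos and first-aid kit with binoculars: the trade gains 29 net, giving 318 at 12 kg.

318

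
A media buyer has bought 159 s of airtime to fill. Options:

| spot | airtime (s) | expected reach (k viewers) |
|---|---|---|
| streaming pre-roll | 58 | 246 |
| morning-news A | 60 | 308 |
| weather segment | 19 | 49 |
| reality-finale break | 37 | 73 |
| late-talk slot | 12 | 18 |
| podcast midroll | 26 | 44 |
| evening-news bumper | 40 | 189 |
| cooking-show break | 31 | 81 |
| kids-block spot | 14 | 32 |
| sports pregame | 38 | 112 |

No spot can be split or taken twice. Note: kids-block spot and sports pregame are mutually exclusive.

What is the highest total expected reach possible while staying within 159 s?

By expected reach per s: morning-news A 5.13, evening-news bumper 4.72, streaming pre-roll 4.24, sports pregame 2.95 lead.
The ratio ordering already packs tightly: streaming pre-roll + morning-news A + evening-news bumper, 158 s, 743.
Next best is streaming pre-roll + morning-news A + sports pregame at 666 (156 s) — short by 77.

743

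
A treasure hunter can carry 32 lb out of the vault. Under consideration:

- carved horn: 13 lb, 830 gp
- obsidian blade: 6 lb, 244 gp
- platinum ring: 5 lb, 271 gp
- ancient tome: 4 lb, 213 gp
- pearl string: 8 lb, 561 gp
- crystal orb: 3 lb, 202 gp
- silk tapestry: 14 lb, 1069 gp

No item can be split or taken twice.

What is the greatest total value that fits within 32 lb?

2170

The ratio heuristic lands on platinum ring + pearl string + crystal orb + silk tapestry (2103) but leaves 2 lb idle.
Replace pearl string and crystal orb with carved horn: the trade gains 67 net, giving 2170 at 32 lb.
Every other selection either busts 32 lb or fails to beat 2170.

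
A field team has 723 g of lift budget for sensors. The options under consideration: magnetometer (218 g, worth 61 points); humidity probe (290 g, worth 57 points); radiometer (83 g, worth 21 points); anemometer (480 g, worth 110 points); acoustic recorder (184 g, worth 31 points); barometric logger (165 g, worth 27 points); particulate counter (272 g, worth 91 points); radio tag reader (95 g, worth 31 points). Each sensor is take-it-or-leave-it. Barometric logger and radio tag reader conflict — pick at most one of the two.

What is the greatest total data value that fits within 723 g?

204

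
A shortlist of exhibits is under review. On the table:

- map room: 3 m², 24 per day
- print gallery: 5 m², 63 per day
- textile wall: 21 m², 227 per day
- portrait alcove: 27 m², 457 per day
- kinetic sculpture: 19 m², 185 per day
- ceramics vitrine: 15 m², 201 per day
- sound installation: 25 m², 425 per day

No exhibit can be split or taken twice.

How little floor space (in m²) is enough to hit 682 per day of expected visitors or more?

45

Look for the lowest-floor combination reaching 682.
Taking map room + portrait alcove + ceramics vitrine gives 682 (≥ 682) for 45 m².
Any bundle with less than 45 m² falls short of 682.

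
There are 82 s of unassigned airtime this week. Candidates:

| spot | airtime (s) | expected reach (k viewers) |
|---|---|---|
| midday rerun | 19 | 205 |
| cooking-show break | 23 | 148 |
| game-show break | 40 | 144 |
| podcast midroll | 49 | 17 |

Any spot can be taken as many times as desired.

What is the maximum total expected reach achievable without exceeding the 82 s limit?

The ratio ordering already packs tightly: 4×midday rerun, 76 s, 820.
That's the maximum — no swap from here does better than 820.

820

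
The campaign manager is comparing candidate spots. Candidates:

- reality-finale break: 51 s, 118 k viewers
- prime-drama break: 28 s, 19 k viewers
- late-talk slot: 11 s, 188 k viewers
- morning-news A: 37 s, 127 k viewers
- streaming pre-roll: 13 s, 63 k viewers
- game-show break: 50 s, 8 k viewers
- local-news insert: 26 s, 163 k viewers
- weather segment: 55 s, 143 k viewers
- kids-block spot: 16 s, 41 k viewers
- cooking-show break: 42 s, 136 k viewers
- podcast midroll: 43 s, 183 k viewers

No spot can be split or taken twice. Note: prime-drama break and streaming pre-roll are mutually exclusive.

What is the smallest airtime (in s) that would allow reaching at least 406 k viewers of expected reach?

Look for the lowest-airtime combination reaching 406.
late-talk slot + streaming pre-roll + local-news insert: 414 expected reach at 50 s.
Below 50 s the best achievable stays under 406.

50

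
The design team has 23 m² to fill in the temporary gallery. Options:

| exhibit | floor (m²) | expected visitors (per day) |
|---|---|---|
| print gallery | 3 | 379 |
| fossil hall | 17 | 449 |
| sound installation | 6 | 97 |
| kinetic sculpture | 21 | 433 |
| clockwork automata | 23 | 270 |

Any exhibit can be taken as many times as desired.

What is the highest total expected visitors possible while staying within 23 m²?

Density check — print gallery 126.33, fossil hall 26.41, kinetic sculpture 20.62 are the best per m².
7×print gallery uses 21 of the 23 m² and totals 2653.
Every other selection either busts 23 m² or fails to beat 2653.

2653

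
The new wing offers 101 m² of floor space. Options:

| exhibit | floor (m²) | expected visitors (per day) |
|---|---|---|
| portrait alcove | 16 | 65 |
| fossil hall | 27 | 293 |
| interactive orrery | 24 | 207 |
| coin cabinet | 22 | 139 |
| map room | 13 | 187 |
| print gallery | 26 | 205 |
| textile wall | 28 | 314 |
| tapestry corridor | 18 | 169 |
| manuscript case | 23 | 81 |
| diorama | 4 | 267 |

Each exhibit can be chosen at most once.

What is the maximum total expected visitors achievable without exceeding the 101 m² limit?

1268

Ranking by ratio (expected visitors/m²): diorama 66.75, map room 14.38, textile wall 11.21.
A density-first pass picks fossil hall + map room + textile wall + tapestry corridor + diorama — 1230 at 90 m².
Replace tapestry corridor with interactive orrery: the trade gains 38 net, giving 1268 at 96 m².
Next best is fossil hall + map room + print gallery + textile wall + diorama at 1266 (98 m²) — short by 2.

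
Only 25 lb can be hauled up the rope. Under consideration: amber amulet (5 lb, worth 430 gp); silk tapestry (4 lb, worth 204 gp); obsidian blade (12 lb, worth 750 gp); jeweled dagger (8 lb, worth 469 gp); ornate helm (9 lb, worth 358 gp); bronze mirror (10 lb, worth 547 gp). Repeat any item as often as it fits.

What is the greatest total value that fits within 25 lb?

2150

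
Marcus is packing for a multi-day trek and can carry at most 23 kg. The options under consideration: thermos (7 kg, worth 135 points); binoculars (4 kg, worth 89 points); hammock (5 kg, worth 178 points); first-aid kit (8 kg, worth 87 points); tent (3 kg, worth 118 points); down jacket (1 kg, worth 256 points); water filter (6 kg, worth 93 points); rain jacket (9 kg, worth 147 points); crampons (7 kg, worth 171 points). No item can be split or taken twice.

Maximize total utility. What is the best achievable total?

Taking the top-ratio items first gives binoculars + hammock + tent + down jacket + crampons for 812 (20 kg).
Dropping binoculars frees 4 kg; slotting in thermos (7 kg) lifts the total to 858 at 23 kg.
Next best is hammock + tent + down jacket + water filter + crampons at 816 (22 kg) — short by 42.

858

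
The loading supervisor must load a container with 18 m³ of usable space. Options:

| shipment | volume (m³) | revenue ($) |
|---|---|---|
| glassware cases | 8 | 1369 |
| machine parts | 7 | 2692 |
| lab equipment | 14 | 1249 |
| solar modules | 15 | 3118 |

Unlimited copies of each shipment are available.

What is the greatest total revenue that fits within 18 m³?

The ratio ordering already packs tightly: 2×machine parts, 14 m³, 5384.
The spare 4 m³ is too small for any remaining shipment, and no exchange beats 5384.

5384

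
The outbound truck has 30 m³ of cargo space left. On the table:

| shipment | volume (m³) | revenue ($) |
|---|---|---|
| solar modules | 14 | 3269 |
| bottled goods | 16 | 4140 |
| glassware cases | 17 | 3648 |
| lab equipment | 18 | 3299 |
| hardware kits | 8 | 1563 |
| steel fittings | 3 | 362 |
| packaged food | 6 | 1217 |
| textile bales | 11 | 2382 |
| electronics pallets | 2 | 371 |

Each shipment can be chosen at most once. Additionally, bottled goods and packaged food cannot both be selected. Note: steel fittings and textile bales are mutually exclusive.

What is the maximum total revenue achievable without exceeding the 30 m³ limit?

7409

Ranking by ratio (revenue/m³): bottled goods 258.75, solar modules 233.50, textile bales 216.55, glassware cases 214.59.
Solar modules + bottled goods uses 30 of the 30 m³ and totals 7409.
That's the maximum — no feasible swap from here does better than 7409.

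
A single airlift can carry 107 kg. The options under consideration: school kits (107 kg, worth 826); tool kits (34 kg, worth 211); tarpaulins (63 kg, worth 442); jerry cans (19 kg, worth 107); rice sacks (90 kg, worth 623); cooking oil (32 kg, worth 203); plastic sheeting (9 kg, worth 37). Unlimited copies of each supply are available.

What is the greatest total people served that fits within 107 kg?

Best packing: school kits — 107 kg, 826 total.

826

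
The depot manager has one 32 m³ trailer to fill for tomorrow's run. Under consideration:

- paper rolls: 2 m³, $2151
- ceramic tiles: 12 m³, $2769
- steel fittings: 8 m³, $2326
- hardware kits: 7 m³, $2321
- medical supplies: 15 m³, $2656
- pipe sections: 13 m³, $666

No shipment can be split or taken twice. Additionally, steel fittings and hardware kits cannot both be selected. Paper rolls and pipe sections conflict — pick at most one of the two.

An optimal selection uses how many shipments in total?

Best achievable revenue is 7576.
One optimal bundle: paper rolls + ceramic tiles + medical supplies (29 m³).
All optima have 3 shipments.

3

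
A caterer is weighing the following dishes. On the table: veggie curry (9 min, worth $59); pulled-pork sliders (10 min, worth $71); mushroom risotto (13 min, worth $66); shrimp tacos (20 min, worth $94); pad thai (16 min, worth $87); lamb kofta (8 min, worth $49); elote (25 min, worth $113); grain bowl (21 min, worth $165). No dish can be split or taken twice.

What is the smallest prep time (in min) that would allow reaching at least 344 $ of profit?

Look for the lowest-prep combination reaching 344.
Taking veggie curry + pulled-pork sliders + lamb kofta + grain bowl gives 344 (≥ 344) for 48 min.
Below 48 min the best achievable stays under 344.

48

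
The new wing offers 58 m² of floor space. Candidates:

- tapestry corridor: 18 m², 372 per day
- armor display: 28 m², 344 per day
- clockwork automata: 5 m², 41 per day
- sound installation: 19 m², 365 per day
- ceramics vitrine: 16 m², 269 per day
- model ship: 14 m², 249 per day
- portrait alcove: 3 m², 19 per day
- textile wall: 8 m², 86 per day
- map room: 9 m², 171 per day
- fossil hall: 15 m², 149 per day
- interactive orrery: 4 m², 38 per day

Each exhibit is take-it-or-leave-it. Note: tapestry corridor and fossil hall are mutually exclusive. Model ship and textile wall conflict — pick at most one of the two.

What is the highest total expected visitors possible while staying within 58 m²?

Taking the top-ratio exhibits first gives tapestry corridor + sound installation + textile wall + map room + interactive orrery for 1032 (58 m²).
Reworking the packing: tapestry corridor + ceramics vitrine + model ship + map room uses 57 m² and improves the total to 1061.
That's the maximum — no feasible swap from here does better than 1061.

1061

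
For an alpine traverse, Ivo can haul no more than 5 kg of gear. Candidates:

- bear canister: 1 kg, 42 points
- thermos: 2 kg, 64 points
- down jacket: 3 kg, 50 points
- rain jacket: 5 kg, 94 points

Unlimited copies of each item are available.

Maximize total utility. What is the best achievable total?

210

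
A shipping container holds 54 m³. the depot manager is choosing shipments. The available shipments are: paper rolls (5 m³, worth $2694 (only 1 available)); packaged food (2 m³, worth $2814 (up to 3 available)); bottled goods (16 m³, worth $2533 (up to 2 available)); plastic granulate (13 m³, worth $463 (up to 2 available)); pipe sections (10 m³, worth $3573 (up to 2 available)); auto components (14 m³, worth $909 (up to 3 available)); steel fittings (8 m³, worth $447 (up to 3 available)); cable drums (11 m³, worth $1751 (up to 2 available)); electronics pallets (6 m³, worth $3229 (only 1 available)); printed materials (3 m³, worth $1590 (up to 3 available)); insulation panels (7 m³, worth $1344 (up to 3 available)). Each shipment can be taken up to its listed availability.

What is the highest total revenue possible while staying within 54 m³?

27625

Density check — packaged food 1407.00, paper rolls 538.80, electronics pallets 538.17 are the best per m³.
Best packing: paper rolls + 3×packaged food + 2×pipe sections + electronics pallets + 3×printed materials + insulation panels — 53 m³, 27625 total.
Nothing else within 54 m³ beats 27625.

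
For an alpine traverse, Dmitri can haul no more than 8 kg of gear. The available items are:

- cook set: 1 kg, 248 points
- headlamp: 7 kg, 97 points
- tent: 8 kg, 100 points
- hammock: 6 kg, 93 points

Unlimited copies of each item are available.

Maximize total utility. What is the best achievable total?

8×cook set uses 8 of the 8 kg and totals 1984.
No other feasible combination exceeds 1984.

1984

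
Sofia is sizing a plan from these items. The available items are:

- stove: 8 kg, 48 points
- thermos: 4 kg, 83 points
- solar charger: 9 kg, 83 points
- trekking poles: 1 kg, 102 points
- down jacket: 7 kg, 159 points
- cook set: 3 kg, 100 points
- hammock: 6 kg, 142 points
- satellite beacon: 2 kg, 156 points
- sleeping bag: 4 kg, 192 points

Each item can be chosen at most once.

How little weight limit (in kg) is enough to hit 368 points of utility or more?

7

Need the lightest bundle worth ≥ 368.
trekking poles + satellite beacon + sleeping bag reaches 450 using 7 kg.
Below 7 kg the best achievable stays under 368.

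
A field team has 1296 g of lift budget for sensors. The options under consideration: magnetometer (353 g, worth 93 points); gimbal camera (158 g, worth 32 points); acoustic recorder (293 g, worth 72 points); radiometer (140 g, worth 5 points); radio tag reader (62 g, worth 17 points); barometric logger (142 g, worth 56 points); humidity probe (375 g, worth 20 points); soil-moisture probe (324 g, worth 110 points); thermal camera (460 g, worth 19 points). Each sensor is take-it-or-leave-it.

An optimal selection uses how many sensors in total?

5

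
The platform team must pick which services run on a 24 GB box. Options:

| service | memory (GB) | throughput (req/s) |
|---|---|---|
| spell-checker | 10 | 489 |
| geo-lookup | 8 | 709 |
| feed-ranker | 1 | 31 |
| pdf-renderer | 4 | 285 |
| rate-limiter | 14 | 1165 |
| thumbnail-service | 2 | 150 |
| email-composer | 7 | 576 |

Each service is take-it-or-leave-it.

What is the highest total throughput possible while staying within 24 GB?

By throughput per GB: geo-lookup 88.62, rate-limiter 83.21, email-composer 82.29, thumbnail-service 75.00 lead.
The ratio ordering already packs tightly: geo-lookup + rate-limiter + thumbnail-service, 24 GB, 2024.

2024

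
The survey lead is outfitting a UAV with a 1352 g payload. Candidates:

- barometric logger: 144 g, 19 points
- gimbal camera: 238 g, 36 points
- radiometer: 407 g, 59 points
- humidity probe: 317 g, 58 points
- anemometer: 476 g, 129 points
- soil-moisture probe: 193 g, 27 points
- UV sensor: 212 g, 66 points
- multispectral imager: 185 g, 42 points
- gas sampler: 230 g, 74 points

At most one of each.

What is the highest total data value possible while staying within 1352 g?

347

Taking gimbal camera + anemometer + UV sensor + multispectral imager + gas sampler: 1341 g used, 347 in data value.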